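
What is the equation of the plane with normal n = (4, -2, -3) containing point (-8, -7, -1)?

The plane through P with normal n = (a, b, c) satisfies n·(r - P) = 0,
i.e. ax + by + cz = a·x₀ + b·y₀ + c·z₀.
d = 4·(-8) + (-2)·(-7) + (-3)·(-1)
  = -32 + 14 + 3
  = -15
Equation: 4x - 2y - 3z = -15

4x - 2y - 3z = -15


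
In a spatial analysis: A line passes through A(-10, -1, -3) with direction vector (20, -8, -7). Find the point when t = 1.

P(t) = A + t·d
  = (-10 + 20·1, -1 + (-8)·1, -3 + (-7)·1)
  = (-10 + 20, -1 - 8, -3 - 7)
  = (10, -9, -10)

(10, -9, -10)


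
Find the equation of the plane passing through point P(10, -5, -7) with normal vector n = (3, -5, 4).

The plane through P with normal n = (a, b, c) satisfies n·(r - P) = 0,
i.e. ax + by + cz = a·x₀ + b·y₀ + c·z₀.
d = 3·10 + (-5)·(-5) + 4·(-7)
  = 30 + 25 - 28
  = 27
Equation: 3x - 5y + 4z = 27

3x - 5y + 4z = 27


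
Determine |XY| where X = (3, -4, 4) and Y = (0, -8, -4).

d = √[(x₂-x₁)² + (y₂-y₁)² + (z₂-z₁)²]
  = √[(-3)² + (-4)² + (-8)²]
  = √[9 + 16 + 64]
  = √89
  ≈ 9.434

9.434


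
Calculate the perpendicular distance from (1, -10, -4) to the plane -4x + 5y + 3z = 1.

distance = |a·x₀ + b·y₀ + c·z₀ - d| / √(a² + b² + c²)
  = |(-4)·1 + 5·(-10) + 3·(-4) - 1| / √((-4)² + 5² + 3²)
  = |-4 - 50 - 12 - 1| / √(16 + 25 + 9)
  = |-67| / √50
  = 67 / 7.071
  ≈ 9.475

9.475


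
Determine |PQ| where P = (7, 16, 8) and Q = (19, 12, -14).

d = √[(x₂-x₁)² + (y₂-y₁)² + (z₂-z₁)²]
  = √[12² + (-4)² + (-22)²]
  = √[144 + 16 + 484]
  = √644
  ≈ 25.38

25.38


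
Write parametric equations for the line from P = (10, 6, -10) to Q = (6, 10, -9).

Direction vector d = Q - P = (6 - 10, 10 - 6, -9 + 10) = (-4, 4, 1)
Parametric form r = P + t·d:
x = 10 - 4t, y = 6 + 4t, z = -10 + t

x = 10 - 4t, y = 6 + 4t, z = -10 + t


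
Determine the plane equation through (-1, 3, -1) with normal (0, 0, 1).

The plane through P with normal n = (a, b, c) satisfies n·(r - P) = 0,
i.e. ax + by + cz = a·x₀ + b·y₀ + c·z₀.
d = 0·(-1) + 0·3 + 1·(-1)
  = 0 + 0 - 1
  = -1
Equation: z = -1

z = -1


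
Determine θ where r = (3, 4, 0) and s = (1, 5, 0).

r·s = 3·1 + 4·5 + 0·0 = 3 + 20 + 0 = 23
|r| = √(3² + 4² + 0²) = √25 ≈ 5
|s| = √(1² + 5² + 0²) = √26 ≈ 5.099
cos θ = (r·s)/(|r||s|) = 23/(5·5.099) ≈ 0.9021
θ = arccos(0.9021) ≈ 25.56°

25.56°


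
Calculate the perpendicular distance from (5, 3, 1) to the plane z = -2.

distance = |a·x₀ + b·y₀ + c·z₀ - d| / √(a² + b² + c²)
  = |0·5 + 0·3 + 1·1 - (-2)| / √(0² + 0² + 1²)
  = |0 + 0 + 1 + 2| / √(0 + 0 + 1)
  = |3| / √1
  = 3 / 1
  ≈ 3

3


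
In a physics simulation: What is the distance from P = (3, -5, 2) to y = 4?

distance = |a·x₀ + b·y₀ + c·z₀ - d| / √(a² + b² + c²)
  = |0·3 + 1·(-5) + 0·2 - 4| / √(0² + 1² + 0²)
  = |0 - 5 + 0 - 4| / √(0 + 1 + 0)
  = |-9| / √1
  = 9 / 1
  ≈ 9

9


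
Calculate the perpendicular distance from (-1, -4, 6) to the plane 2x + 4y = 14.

distance = |a·x₀ + b·y₀ + c·z₀ - d| / √(a² + b² + c²)
  = |2·(-1) + 4·(-4) + 0·6 - 14| / √(2² + 4² + 0²)
  = |-2 - 16 + 0 - 14| / √(4 + 16 + 0)
  = |-32| / √20
  = 32 / 4.472
  ≈ 7.155

7.155


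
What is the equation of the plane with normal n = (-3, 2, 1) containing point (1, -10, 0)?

The plane through P with normal n = (a, b, c) satisfies n·(r - P) = 0,
i.e. ax + by + cz = a·x₀ + b·y₀ + c·z₀.
d = (-3)·1 + 2·(-10) + 1·0
  = -3 - 20 + 0
  = -23
Equation: -3x + 2y + z = -23

-3x + 2y + z = -23


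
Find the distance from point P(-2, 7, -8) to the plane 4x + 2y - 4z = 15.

distance = |a·x₀ + b·y₀ + c·z₀ - d| / √(a² + b² + c²)
  = |4·(-2) + 2·7 + (-4)·(-8) - 15| / √(4² + 2² + (-4)²)
  = |-8 + 14 + 32 - 15| / √(16 + 4 + 16)
  = |23| / √36
  = 23 / 6
  ≈ 3.833

3.833


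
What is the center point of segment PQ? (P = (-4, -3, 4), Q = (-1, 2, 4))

M = ((x₁+x₂)/2, (y₁+y₂)/2, (z₁+z₂)/2)
  = ((-4 - 1)/2, (-3 + 2)/2, (4 + 4)/2)
  = (-5/2, -1/2, 8/2)
  = (-2.5, -0.5, 4)

(-2.5, -0.5, 4)


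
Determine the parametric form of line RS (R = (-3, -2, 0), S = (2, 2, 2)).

Direction vector d = S - R = (2 + 3, 2 + 2, 2 + 0) = (5, 4, 2)
Parametric form r = R + t·d:
x = -3 + 5t, y = -2 + 4t, z = 0 + 2t

x = -3 + 5t, y = -2 + 4t, z = 0 + 2t


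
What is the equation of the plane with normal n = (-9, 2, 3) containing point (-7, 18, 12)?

The plane through P with normal n = (a, b, c) satisfies n·(r - P) = 0,
i.e. ax + by + cz = a·x₀ + b·y₀ + c·z₀.
d = (-9)·(-7) + 2·18 + 3·12
  = 63 + 36 + 36
  = 135
Equation: -9x + 2y + 3z = 135

-9x + 2y + 3z = 135


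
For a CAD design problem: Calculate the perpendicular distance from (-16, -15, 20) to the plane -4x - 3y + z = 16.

distance = |a·x₀ + b·y₀ + c·z₀ - d| / √(a² + b² + c²)
  = |(-4)·(-16) + (-3)·(-15) + 1·20 - 16| / √((-4)² + (-3)² + 1²)
  = |64 + 45 + 20 - 16| / √(16 + 9 + 1)
  = |113| / √26
  = 113 / 5.099
  ≈ 22.16

22.16


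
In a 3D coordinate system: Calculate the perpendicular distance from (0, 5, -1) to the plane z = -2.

distance = |a·x₀ + b·y₀ + c·z₀ - d| / √(a² + b² + c²)
  = |0·0 + 0·5 + 1·(-1) - (-2)| / √(0² + 0² + 1²)
  = |0 + 0 - 1 + 2| / √(0 + 0 + 1)
  = |1| / √1
  = 1 / 1
  ≈ 1

1


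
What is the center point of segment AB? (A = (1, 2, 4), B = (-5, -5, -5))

M = ((x₁+x₂)/2, (y₁+y₂)/2, (z₁+z₂)/2)
  = ((1 - 5)/2, (2 - 5)/2, (4 - 5)/2)
  = (-4/2, -3/2, -1/2)
  = (-2, -1.5, -0.5)

(-2, -1.5, -0.5)


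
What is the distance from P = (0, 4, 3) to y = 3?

distance = |a·x₀ + b·y₀ + c·z₀ - d| / √(a² + b² + c²)
  = |0·0 + 1·4 + 0·3 - 3| / √(0² + 1² + 0²)
  = |0 + 4 + 0 - 3| / √(0 + 1 + 0)
  = |1| / √1
  = 1 / 1
  ≈ 1

1


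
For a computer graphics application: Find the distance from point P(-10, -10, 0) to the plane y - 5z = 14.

distance = |a·x₀ + b·y₀ + c·z₀ - d| / √(a² + b² + c²)
  = |0·(-10) + 1·(-10) + (-5)·0 - 14| / √(0² + 1² + (-5)²)
  = |0 - 10 + 0 - 14| / √(0 + 1 + 25)
  = |-24| / √26
  = 24 / 5.099
  ≈ 4.707

4.707


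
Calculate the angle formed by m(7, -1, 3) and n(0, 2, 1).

m·n = 7·0 + (-1)·2 + 3·1 = 0 - 2 + 3 = 1
|m| = √(7² + (-1)² + 3²) = √59 ≈ 7.681
|n| = √(0² + 2² + 1²) = √5 ≈ 2.236
cos θ = (m·n)/(|m||n|) = 1/(7.681·2.236) ≈ 0.05822
θ = arccos(0.05822) ≈ 86.66°

86.66°


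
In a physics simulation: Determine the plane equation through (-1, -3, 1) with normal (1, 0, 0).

The plane through P with normal n = (a, b, c) satisfies n·(r - P) = 0,
i.e. ax + by + cz = a·x₀ + b·y₀ + c·z₀.
d = 1·(-1) + 0·(-3) + 0·1
  = -1 + 0 + 0
  = -1
Equation: x = -1

x = -1


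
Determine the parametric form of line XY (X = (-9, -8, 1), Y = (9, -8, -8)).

Direction vector d = Y - X = (9 + 9, -8 + 8, -8 - 1) = (18, 0, -9)
Parametric form r = X + t·d:
x = -9 + 18t, y = -8, z = 1 - 9t

x = -9 + 18t, y = -8, z = 1 - 9t


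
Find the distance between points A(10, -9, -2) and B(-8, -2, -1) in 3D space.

d = √[(x₂-x₁)² + (y₂-y₁)² + (z₂-z₁)²]
  = √[(-18)² + 7² + 1²]
  = √[324 + 49 + 1]
  = √374
  ≈ 19.34

19.34


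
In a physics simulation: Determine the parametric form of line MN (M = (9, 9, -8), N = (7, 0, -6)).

Direction vector d = N - M = (7 - 9, 0 - 9, -6 + 8) = (-2, -9, 2)
Parametric form r = M + t·d:
x = 9 - 2t, y = 9 - 9t, z = -8 + 2t

x = 9 - 2t, y = 9 - 9t, z = -8 + 2t


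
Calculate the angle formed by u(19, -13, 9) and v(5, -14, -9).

u·v = 19·5 + (-13)·(-14) + 9·(-9) = 95 + 182 - 81 = 196
|u| = √(19² + (-13)² + 9²) = √611 ≈ 24.72
|v| = √(5² + (-14)² + (-9)²) = √302 ≈ 17.38
cos θ = (u·v)/(|u||v|) = 196/(24.72·17.38) ≈ 0.4563
θ = arccos(0.4563) ≈ 62.85°

62.85°


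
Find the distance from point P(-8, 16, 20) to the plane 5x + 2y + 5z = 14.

distance = |a·x₀ + b·y₀ + c·z₀ - d| / √(a² + b² + c²)
  = |5·(-8) + 2·16 + 5·20 - 14| / √(5² + 2² + 5²)
  = |-40 + 32 + 100 - 14| / √(25 + 4 + 25)
  = |78| / √54
  = 78 / 7.348
  ≈ 10.61

10.61


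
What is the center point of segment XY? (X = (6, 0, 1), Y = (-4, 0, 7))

M = ((x₁+x₂)/2, (y₁+y₂)/2, (z₁+z₂)/2)
  = ((6 - 4)/2, (0 + 0)/2, (1 + 7)/2)
  = (2/2, 0/2, 8/2)
  = (1, 0, 4)

(1, 0, 4)


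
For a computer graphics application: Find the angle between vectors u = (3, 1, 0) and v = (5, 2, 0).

u·v = 3·5 + 1·2 + 0·0 = 15 + 2 + 0 = 17
|u| = √(3² + 1² + 0²) = √10 ≈ 3.162
|v| = √(5² + 2² + 0²) = √29 ≈ 5.385
cos θ = (u·v)/(|u||v|) = 17/(3.162·5.385) ≈ 0.9983
θ = arccos(0.9983) ≈ 3.366°

3.366°


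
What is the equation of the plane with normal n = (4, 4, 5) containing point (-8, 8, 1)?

The plane through P with normal n = (a, b, c) satisfies n·(r - P) = 0,
i.e. ax + by + cz = a·x₀ + b·y₀ + c·z₀.
d = 4·(-8) + 4·8 + 5·1
  = -32 + 32 + 5
  = 5
Equation: 4x + 4y + 5z = 5

4x + 4y + 5z = 5


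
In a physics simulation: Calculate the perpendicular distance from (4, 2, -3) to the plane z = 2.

distance = |a·x₀ + b·y₀ + c·z₀ - d| / √(a² + b² + c²)
  = |0·4 + 0·2 + 1·(-3) - 2| / √(0² + 0² + 1²)
  = |0 + 0 - 3 - 2| / √(0 + 0 + 1)
  = |-5| / √1
  = 5 / 1
  ≈ 5

5


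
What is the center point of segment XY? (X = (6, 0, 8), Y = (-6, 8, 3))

M = ((x₁+x₂)/2, (y₁+y₂)/2, (z₁+z₂)/2)
  = ((6 - 6)/2, (0 + 8)/2, (8 + 3)/2)
  = (0/2, 8/2, 11/2)
  = (0, 4, 5.5)

(0, 4, 5.5)


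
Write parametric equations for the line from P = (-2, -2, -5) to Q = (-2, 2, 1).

Direction vector d = Q - P = (-2 + 2, 2 + 2, 1 + 5) = (0, 4, 6)
Parametric form r = P + t·d:
x = -2, y = -2 + 4t, z = -5 + 6t

x = -2, y = -2 + 4t, z = -5 + 6t


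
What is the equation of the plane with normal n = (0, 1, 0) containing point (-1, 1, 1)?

The plane through P with normal n = (a, b, c) satisfies n·(r - P) = 0,
i.e. ax + by + cz = a·x₀ + b·y₀ + c·z₀.
d = 0·(-1) + 1·1 + 0·1
  = 0 + 1 + 0
  = 1
Equation: y = 1

y = 1


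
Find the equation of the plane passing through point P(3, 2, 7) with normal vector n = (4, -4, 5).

The plane through P with normal n = (a, b, c) satisfies n·(r - P) = 0,
i.e. ax + by + cz = a·x₀ + b·y₀ + c·z₀.
d = 4·3 + (-4)·2 + 5·7
  = 12 - 8 + 35
  = 39
Equation: 4x - 4y + 5z = 39

4x - 4y + 5z = 39


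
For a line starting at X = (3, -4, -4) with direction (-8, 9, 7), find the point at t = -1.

P(t) = X + t·d
  = (3 + (-8)·(-1), -4 + 9·(-1), -4 + 7·(-1))
  = (3 + 8, -4 - 9, -4 - 7)
  = (11, -13, -11)

(11, -13, -11)


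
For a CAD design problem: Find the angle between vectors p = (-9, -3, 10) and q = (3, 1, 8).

p·q = (-9)·3 + (-3)·1 + 10·8 = -27 - 3 + 80 = 50
|p| = √((-9)² + (-3)² + 10²) = √190 ≈ 13.78
|q| = √(3² + 1² + 8²) = √74 ≈ 8.602
cos θ = (p·q)/(|p||q|) = 50/(13.78·8.602) ≈ 0.4217
θ = arccos(0.4217) ≈ 65.06°

65.06°


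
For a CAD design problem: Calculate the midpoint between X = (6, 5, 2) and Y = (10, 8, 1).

M = ((x₁+x₂)/2, (y₁+y₂)/2, (z₁+z₂)/2)
  = ((6 + 10)/2, (5 + 8)/2, (2 + 1)/2)
  = (16/2, 13/2, 3/2)
  = (8, 6.5, 1.5)

(8, 6.5, 1.5)


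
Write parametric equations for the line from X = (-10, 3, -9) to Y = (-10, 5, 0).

Direction vector d = Y - X = (-10 + 10, 5 - 3, 0 + 9) = (0, 2, 9)
Parametric form r = X + t·d:
x = -10, y = 3 + 2t, z = -9 + 9t

x = -10, y = 3 + 2t, z = -9 + 9t


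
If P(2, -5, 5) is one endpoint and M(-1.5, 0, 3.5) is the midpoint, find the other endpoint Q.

Q = 2M - P
  = (2·(-1.5) - 2, 2·0 - (-5), 2·3.5 - 5)
  = (-3 - 2, 0 + 5, 7 - 5)
  = (-5, 5, 2)

(-5, 5, 2)


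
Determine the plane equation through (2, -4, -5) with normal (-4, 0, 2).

The plane through P with normal n = (a, b, c) satisfies n·(r - P) = 0,
i.e. ax + by + cz = a·x₀ + b·y₀ + c·z₀.
d = (-4)·2 + 0·(-4) + 2·(-5)
  = -8 + 0 - 10
  = -18
Equation: -4x + 2z = -18

-4x + 2z = -18


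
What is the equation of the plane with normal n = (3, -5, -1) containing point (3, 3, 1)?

The plane through P with normal n = (a, b, c) satisfies n·(r - P) = 0,
i.e. ax + by + cz = a·x₀ + b·y₀ + c·z₀.
d = 3·3 + (-5)·3 + (-1)·1
  = 9 - 15 - 1
  = -7
Equation: 3x - 5y - z = -7

3x - 5y - z = -7


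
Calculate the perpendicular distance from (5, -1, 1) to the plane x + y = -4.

distance = |a·x₀ + b·y₀ + c·z₀ - d| / √(a² + b² + c²)
  = |1·5 + 1·(-1) + 0·1 - (-4)| / √(1² + 1² + 0²)
  = |5 - 1 + 0 + 4| / √(1 + 1 + 0)
  = |8| / √2
  = 8 / 1.414
  ≈ 5.657

5.657


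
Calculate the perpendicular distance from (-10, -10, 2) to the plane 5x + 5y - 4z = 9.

distance = |a·x₀ + b·y₀ + c·z₀ - d| / √(a² + b² + c²)
  = |5·(-10) + 5·(-10) + (-4)·2 - 9| / √(5² + 5² + (-4)²)
  = |-50 - 50 - 8 - 9| / √(25 + 25 + 16)
  = |-117| / √66
  = 117 / 8.124
  ≈ 14.4

14.4


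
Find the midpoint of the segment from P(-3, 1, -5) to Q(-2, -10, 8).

M = ((x₁+x₂)/2, (y₁+y₂)/2, (z₁+z₂)/2)
  = ((-3 - 2)/2, (1 - 10)/2, (-5 + 8)/2)
  = (-5/2, -9/2, 3/2)
  = (-2.5, -4.5, 1.5)

(-2.5, -4.5, 1.5)


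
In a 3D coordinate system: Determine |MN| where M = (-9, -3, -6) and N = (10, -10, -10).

d = √[(x₂-x₁)² + (y₂-y₁)² + (z₂-z₁)²]
  = √[19² + (-7)² + (-4)²]
  = √[361 + 49 + 16]
  = √426
  ≈ 20.64

20.64


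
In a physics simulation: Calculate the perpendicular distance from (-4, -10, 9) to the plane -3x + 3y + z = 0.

distance = |a·x₀ + b·y₀ + c·z₀ - d| / √(a² + b² + c²)
  = |(-3)·(-4) + 3·(-10) + 1·9 - 0| / √((-3)² + 3² + 1²)
  = |12 - 30 + 9 + 0| / √(9 + 9 + 1)
  = |-9| / √19
  = 9 / 4.359
  ≈ 2.065

2.065


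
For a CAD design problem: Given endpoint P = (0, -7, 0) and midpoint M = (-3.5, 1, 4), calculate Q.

Q = 2M - P
  = (2·(-3.5) - 0, 2·1 - (-7), 2·4 - 0)
  = (-7 + 0, 2 + 7, 8 + 0)
  = (-7, 9, 8)

(-7, 9, 8)


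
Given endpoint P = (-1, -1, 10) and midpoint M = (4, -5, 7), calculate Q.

Q = 2M - P
  = (2·4 - (-1), 2·(-5) - (-1), 2·7 - 10)
  = (8 + 1, -10 + 1, 14 - 10)
  = (9, -9, 4)

(9, -9, 4)


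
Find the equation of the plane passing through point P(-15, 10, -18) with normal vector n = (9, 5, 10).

The plane through P with normal n = (a, b, c) satisfies n·(r - P) = 0,
i.e. ax + by + cz = a·x₀ + b·y₀ + c·z₀.
d = 9·(-15) + 5·10 + 10·(-18)
  = -135 + 50 - 180
  = -265
Equation: 9x + 5y + 10z = -265

9x + 5y + 10z = -265


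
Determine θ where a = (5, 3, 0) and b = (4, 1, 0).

a·b = 5·4 + 3·1 + 0·0 = 20 + 3 + 0 = 23
|a| = √(5² + 3² + 0²) = √34 ≈ 5.831
|b| = √(4² + 1² + 0²) = √17 ≈ 4.123
cos θ = (a·b)/(|a||b|) = 23/(5.831·4.123) ≈ 0.9567
θ = arccos(0.9567) ≈ 16.93°

16.93°


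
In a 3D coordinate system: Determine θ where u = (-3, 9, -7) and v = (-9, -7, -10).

u·v = (-3)·(-9) + 9·(-7) + (-7)·(-10) = 27 - 63 + 70 = 34
|u| = √((-3)² + 9² + (-7)²) = √139 ≈ 11.79
|v| = √((-9)² + (-7)² + (-10)²) = √230 ≈ 15.17
cos θ = (u·v)/(|u||v|) = 34/(11.79·15.17) ≈ 0.1902
θ = arccos(0.1902) ≈ 79.04°

79.04°


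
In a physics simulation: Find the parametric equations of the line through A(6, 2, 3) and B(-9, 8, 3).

Direction vector d = B - A = (-9 - 6, 8 - 2, 3 - 3) = (-15, 6, 0)
Parametric form r = A + t·d:
x = 6 - 15t, y = 2 + 6t, z = 3

x = 6 - 15t, y = 2 + 6t, z = 3


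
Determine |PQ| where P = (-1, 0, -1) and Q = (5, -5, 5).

d = √[(x₂-x₁)² + (y₂-y₁)² + (z₂-z₁)²]
  = √[6² + (-5)² + 6²]
  = √[36 + 25 + 36]
  = √97
  ≈ 9.849

9.849


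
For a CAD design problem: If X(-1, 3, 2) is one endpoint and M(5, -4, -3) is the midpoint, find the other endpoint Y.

Y = 2M - X
  = (2·5 - (-1), 2·(-4) - 3, 2·(-3) - 2)
  = (10 + 1, -8 - 3, -6 - 2)
  = (11, -11, -8)

(11, -11, -8)


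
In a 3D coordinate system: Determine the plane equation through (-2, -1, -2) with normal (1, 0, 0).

The plane through P with normal n = (a, b, c) satisfies n·(r - P) = 0,
i.e. ax + by + cz = a·x₀ + b·y₀ + c·z₀.
d = 1·(-2) + 0·(-1) + 0·(-2)
  = -2 + 0 + 0
  = -2
Equation: x = -2

x = -2


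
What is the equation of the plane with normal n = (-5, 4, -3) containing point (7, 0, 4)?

The plane through P with normal n = (a, b, c) satisfies n·(r - P) = 0,
i.e. ax + by + cz = a·x₀ + b·y₀ + c·z₀.
d = (-5)·7 + 4·0 + (-3)·4
  = -35 + 0 - 12
  = -47
Equation: -5x + 4y - 3z = -47

-5x + 4y - 3z = -47


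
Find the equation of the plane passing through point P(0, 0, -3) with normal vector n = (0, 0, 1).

The plane through P with normal n = (a, b, c) satisfies n·(r - P) = 0,
i.e. ax + by + cz = a·x₀ + b·y₀ + c·z₀.
d = 0·0 + 0·0 + 1·(-3)
  = 0 + 0 - 3
  = -3
Equation: z = -3

z = -3


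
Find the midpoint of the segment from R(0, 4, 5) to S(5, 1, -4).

M = ((x₁+x₂)/2, (y₁+y₂)/2, (z₁+z₂)/2)
  = ((0 + 5)/2, (4 + 1)/2, (5 - 4)/2)
  = (5/2, 5/2, 1/2)
  = (2.5, 2.5, 0.5)

(2.5, 2.5, 0.5)


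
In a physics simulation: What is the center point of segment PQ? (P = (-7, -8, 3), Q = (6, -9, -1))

M = ((x₁+x₂)/2, (y₁+y₂)/2, (z₁+z₂)/2)
  = ((-7 + 6)/2, (-8 - 9)/2, (3 - 1)/2)
  = (-1/2, -17/2, 2/2)
  = (-0.5, -8.5, 1)

(-0.5, -8.5, 1)


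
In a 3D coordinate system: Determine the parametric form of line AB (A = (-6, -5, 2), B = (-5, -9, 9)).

Direction vector d = B - A = (-5 + 6, -9 + 5, 9 - 2) = (1, -4, 7)
Parametric form r = A + t·d:
x = -6 + t, y = -5 - 4t, z = 2 + 7t

x = -6 + t, y = -5 - 4t, z = 2 + 7t


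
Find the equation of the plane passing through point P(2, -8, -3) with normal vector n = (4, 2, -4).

The plane through P with normal n = (a, b, c) satisfies n·(r - P) = 0,
i.e. ax + by + cz = a·x₀ + b·y₀ + c·z₀.
d = 4·2 + 2·(-8) + (-4)·(-3)
  = 8 - 16 + 12
  = 4
Equation: 4x + 2y - 4z = 4

4x + 2y - 4z = 4


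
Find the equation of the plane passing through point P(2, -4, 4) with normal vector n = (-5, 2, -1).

The plane through P with normal n = (a, b, c) satisfies n·(r - P) = 0,
i.e. ax + by + cz = a·x₀ + b·y₀ + c·z₀.
d = (-5)·2 + 2·(-4) + (-1)·4
  = -10 - 8 - 4
  = -22
Equation: -5x + 2y - z = -22

-5x + 2y - z = -22


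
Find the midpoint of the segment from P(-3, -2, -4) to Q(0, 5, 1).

M = ((x₁+x₂)/2, (y₁+y₂)/2, (z₁+z₂)/2)
  = ((-3 + 0)/2, (-2 + 5)/2, (-4 + 1)/2)
  = (-3/2, 3/2, -3/2)
  = (-1.5, 1.5, -1.5)

(-1.5, 1.5, -1.5)


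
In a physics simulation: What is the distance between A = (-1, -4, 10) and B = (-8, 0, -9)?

d = √[(x₂-x₁)² + (y₂-y₁)² + (z₂-z₁)²]
  = √[(-7)² + 4² + (-19)²]
  = √[49 + 16 + 361]
  = √426
  ≈ 20.64

20.64


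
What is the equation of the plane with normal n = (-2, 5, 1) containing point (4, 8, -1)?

The plane through P with normal n = (a, b, c) satisfies n·(r - P) = 0,
i.e. ax + by + cz = a·x₀ + b·y₀ + c·z₀.
d = (-2)·4 + 5·8 + 1·(-1)
  = -8 + 40 - 1
  = 31
Equation: -2x + 5y + z = 31

-2x + 5y + z = 31


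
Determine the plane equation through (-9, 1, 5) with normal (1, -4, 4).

The plane through P with normal n = (a, b, c) satisfies n·(r - P) = 0,
i.e. ax + by + cz = a·x₀ + b·y₀ + c·z₀.
d = 1·(-9) + (-4)·1 + 4·5
  = -9 - 4 + 20
  = 7
Equation: x - 4y + 4z = 7

x - 4y + 4z = 7


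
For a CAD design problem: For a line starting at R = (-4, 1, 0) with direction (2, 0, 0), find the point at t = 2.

P(t) = R + t·d
  = (-4 + 2·2, 1 + 0·2, 0 + 0·2)
  = (-4 + 4, 1 + 0, 0 + 0)
  = (0, 1, 0)

(0, 1, 0)


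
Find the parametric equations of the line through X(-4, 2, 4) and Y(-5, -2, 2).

Direction vector d = Y - X = (-5 + 4, -2 - 2, 2 - 4) = (-1, -4, -2)
Parametric form r = X + t·d:
x = -4 - t, y = 2 - 4t, z = 4 - 2t

x = -4 - t, y = 2 - 4t, z = 4 - 2t


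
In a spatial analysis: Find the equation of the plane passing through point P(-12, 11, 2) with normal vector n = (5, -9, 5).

The plane through P with normal n = (a, b, c) satisfies n·(r - P) = 0,
i.e. ax + by + cz = a·x₀ + b·y₀ + c·z₀.
d = 5·(-12) + (-9)·11 + 5·2
  = -60 - 99 + 10
  = -149
Equation: 5x - 9y + 5z = -149

5x - 9y + 5z = -149


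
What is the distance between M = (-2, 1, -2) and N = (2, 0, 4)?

d = √[(x₂-x₁)² + (y₂-y₁)² + (z₂-z₁)²]
  = √[4² + (-1)² + 6²]
  = √[16 + 1 + 36]
  = √53
  ≈ 7.28

7.28


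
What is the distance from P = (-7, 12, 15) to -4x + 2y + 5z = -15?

distance = |a·x₀ + b·y₀ + c·z₀ - d| / √(a² + b² + c²)
  = |(-4)·(-7) + 2·12 + 5·15 - (-15)| / √((-4)² + 2² + 5²)
  = |28 + 24 + 75 + 15| / √(16 + 4 + 25)
  = |142| / √45
  = 142 / 6.708
  ≈ 21.17

21.17


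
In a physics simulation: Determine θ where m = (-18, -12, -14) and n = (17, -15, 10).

m·n = (-18)·17 + (-12)·(-15) + (-14)·10 = -306 + 180 - 140 = -266
|m| = √((-18)² + (-12)² + (-14)²) = √664 ≈ 25.77
|n| = √(17² + (-15)² + 10²) = √614 ≈ 24.78
cos θ = (m·n)/(|m||n|) = -266/(25.77·24.78) ≈ -0.4166
θ = arccos(-0.4166) ≈ 114.6°

114.6°


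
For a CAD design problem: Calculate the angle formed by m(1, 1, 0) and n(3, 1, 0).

m·n = 1·3 + 1·1 + 0·0 = 3 + 1 + 0 = 4
|m| = √(1² + 1² + 0²) = √2 ≈ 1.414
|n| = √(3² + 1² + 0²) = √10 ≈ 3.162
cos θ = (m·n)/(|m||n|) = 4/(1.414·3.162) ≈ 0.8944
θ = arccos(0.8944) ≈ 26.57°

26.57°


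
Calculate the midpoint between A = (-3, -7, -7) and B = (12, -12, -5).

M = ((x₁+x₂)/2, (y₁+y₂)/2, (z₁+z₂)/2)
  = ((-3 + 12)/2, (-7 - 12)/2, (-7 - 5)/2)
  = (9/2, -19/2, -12/2)
  = (4.5, -9.5, -6)

(4.5, -9.5, -6)


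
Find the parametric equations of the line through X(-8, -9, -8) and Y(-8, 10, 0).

Direction vector d = Y - X = (-8 + 8, 10 + 9, 0 + 8) = (0, 19, 8)
Parametric form r = X + t·d:
x = -8, y = -9 + 19t, z = -8 + 8t

x = -8, y = -9 + 19t, z = -8 + 8t


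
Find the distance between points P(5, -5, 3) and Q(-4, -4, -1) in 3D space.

d = √[(x₂-x₁)² + (y₂-y₁)² + (z₂-z₁)²]
  = √[(-9)² + 1² + (-4)²]
  = √[81 + 1 + 16]
  = √98
  ≈ 9.899

9.899


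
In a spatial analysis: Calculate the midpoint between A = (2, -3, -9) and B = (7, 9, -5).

M = ((x₁+x₂)/2, (y₁+y₂)/2, (z₁+z₂)/2)
  = ((2 + 7)/2, (-3 + 9)/2, (-9 - 5)/2)
  = (9/2, 6/2, -14/2)
  = (4.5, 3, -7)

(4.5, 3, -7)


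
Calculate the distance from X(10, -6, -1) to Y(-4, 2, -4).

d = √[(x₂-x₁)² + (y₂-y₁)² + (z₂-z₁)²]
  = √[(-14)² + 8² + (-3)²]
  = √[196 + 64 + 9]
  = √269
  ≈ 16.4

16.4


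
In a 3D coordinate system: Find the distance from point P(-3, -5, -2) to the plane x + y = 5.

distance = |a·x₀ + b·y₀ + c·z₀ - d| / √(a² + b² + c²)
  = |1·(-3) + 1·(-5) + 0·(-2) - 5| / √(1² + 1² + 0²)
  = |-3 - 5 + 0 - 5| / √(1 + 1 + 0)
  = |-13| / √2
  = 13 / 1.414
  ≈ 9.192

9.192


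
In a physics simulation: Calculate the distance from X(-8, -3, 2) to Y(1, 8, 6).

d = √[(x₂-x₁)² + (y₂-y₁)² + (z₂-z₁)²]
  = √[9² + 11² + 4²]
  = √[81 + 121 + 16]
  = √218
  ≈ 14.76

14.76


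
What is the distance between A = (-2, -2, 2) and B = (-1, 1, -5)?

d = √[(x₂-x₁)² + (y₂-y₁)² + (z₂-z₁)²]
  = √[1² + 3² + (-7)²]
  = √[1 + 9 + 49]
  = √59
  ≈ 7.681

7.681


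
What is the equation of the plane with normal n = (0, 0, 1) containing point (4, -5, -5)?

The plane through P with normal n = (a, b, c) satisfies n·(r - P) = 0,
i.e. ax + by + cz = a·x₀ + b·y₀ + c·z₀.
d = 0·4 + 0·(-5) + 1·(-5)
  = 0 + 0 - 5
  = -5
Equation: z = -5

z = -5


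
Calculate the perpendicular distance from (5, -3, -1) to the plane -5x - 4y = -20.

distance = |a·x₀ + b·y₀ + c·z₀ - d| / √(a² + b² + c²)
  = |(-5)·5 + (-4)·(-3) + 0·(-1) - (-20)| / √((-5)² + (-4)² + 0²)
  = |-25 + 12 + 0 + 20| / √(25 + 16 + 0)
  = |7| / √41
  = 7 / 6.403
  ≈ 1.093

1.093


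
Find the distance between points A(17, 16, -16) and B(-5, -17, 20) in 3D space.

d = √[(x₂-x₁)² + (y₂-y₁)² + (z₂-z₁)²]
  = √[(-22)² + (-33)² + 36²]
  = √[484 + 1089 + 1296]
  = √2869
  ≈ 53.56

53.56


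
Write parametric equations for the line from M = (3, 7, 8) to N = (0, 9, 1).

Direction vector d = N - M = (0 - 3, 9 - 7, 1 - 8) = (-3, 2, -7)
Parametric form r = M + t·d:
x = 3 - 3t, y = 7 + 2t, z = 8 - 7t

x = 3 - 3t, y = 7 + 2t, z = 8 - 7t


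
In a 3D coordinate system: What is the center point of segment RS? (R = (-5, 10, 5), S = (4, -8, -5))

M = ((x₁+x₂)/2, (y₁+y₂)/2, (z₁+z₂)/2)
  = ((-5 + 4)/2, (10 - 8)/2, (5 - 5)/2)
  = (-1/2, 2/2, 0/2)
  = (-0.5, 1, 0)

(-0.5, 1, 0)


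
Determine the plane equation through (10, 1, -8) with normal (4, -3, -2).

The plane through P with normal n = (a, b, c) satisfies n·(r - P) = 0,
i.e. ax + by + cz = a·x₀ + b·y₀ + c·z₀.
d = 4·10 + (-3)·1 + (-2)·(-8)
  = 40 - 3 + 16
  = 53
Equation: 4x - 3y - 2z = 53

4x - 3y - 2z = 53


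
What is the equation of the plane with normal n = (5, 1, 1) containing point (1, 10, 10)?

The plane through P with normal n = (a, b, c) satisfies n·(r - P) = 0,
i.e. ax + by + cz = a·x₀ + b·y₀ + c·z₀.
d = 5·1 + 1·10 + 1·10
  = 5 + 10 + 10
  = 25
Equation: 5x + y + z = 25

5x + y + z = 25


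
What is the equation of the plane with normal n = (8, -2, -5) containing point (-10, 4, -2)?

The plane through P with normal n = (a, b, c) satisfies n·(r - P) = 0,
i.e. ax + by + cz = a·x₀ + b·y₀ + c·z₀.
d = 8·(-10) + (-2)·4 + (-5)·(-2)
  = -80 - 8 + 10
  = -78
Equation: 8x - 2y - 5z = -78

8x - 2y - 5z = -78


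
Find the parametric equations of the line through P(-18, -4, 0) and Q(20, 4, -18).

Direction vector d = Q - P = (20 + 18, 4 + 4, -18 + 0) = (38, 8, -18)
Parametric form r = P + t·d:
x = -18 + 38t, y = -4 + 8t, z = 0 - 18t

x = -18 + 38t, y = -4 + 8t, z = 0 - 18t


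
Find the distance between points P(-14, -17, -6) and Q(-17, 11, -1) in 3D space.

d = √[(x₂-x₁)² + (y₂-y₁)² + (z₂-z₁)²]
  = √[(-3)² + 28² + 5²]
  = √[9 + 784 + 25]
  = √818
  ≈ 28.6

28.6


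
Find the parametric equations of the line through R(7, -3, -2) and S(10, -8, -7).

Direction vector d = S - R = (10 - 7, -8 + 3, -7 + 2) = (3, -5, -5)
Parametric form r = R + t·d:
x = 7 + 3t, y = -3 - 5t, z = -2 - 5t

x = 7 + 3t, y = -3 - 5t, z = -2 - 5t


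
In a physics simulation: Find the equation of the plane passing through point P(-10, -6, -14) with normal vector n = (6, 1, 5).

The plane through P with normal n = (a, b, c) satisfies n·(r - P) = 0,
i.e. ax + by + cz = a·x₀ + b·y₀ + c·z₀.
d = 6·(-10) + 1·(-6) + 5·(-14)
  = -60 - 6 - 70
  = -136
Equation: 6x + y + 5z = -136

6x + y + 5z = -136


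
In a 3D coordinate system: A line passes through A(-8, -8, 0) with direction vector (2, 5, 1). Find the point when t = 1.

P(t) = A + t·d
  = (-8 + 2·1, -8 + 5·1, 0 + 1·1)
  = (-8 + 2, -8 + 5, 0 + 1)
  = (-6, -3, 1)

(-6, -3, 1)


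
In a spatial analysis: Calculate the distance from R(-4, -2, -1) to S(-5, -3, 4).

d = √[(x₂-x₁)² + (y₂-y₁)² + (z₂-z₁)²]
  = √[(-1)² + (-1)² + 5²]
  = √[1 + 1 + 25]
  = √27
  ≈ 5.196

5.196


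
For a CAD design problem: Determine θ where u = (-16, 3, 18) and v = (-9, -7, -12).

u·v = (-16)·(-9) + 3·(-7) + 18·(-12) = 144 - 21 - 216 = -93
|u| = √((-16)² + 3² + 18²) = √589 ≈ 24.27
|v| = √((-9)² + (-7)² + (-12)²) = √274 ≈ 16.55
cos θ = (u·v)/(|u||v|) = -93/(24.27·16.55) ≈ -0.2315
θ = arccos(-0.2315) ≈ 103.4°

103.4°


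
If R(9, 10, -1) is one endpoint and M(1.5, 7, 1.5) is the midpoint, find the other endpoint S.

S = 2M - R
  = (2·1.5 - 9, 2·7 - 10, 2·1.5 - (-1))
  = (3 - 9, 14 - 10, 3 + 1)
  = (-6, 4, 4)

(-6, 4, 4)


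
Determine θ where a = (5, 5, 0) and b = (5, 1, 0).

a·b = 5·5 + 5·1 + 0·0 = 25 + 5 + 0 = 30
|a| = √(5² + 5² + 0²) = √50 ≈ 7.071
|b| = √(5² + 1² + 0²) = √26 ≈ 5.099
cos θ = (a·b)/(|a||b|) = 30/(7.071·5.099) ≈ 0.8321
θ = arccos(0.8321) ≈ 33.69°

33.69°


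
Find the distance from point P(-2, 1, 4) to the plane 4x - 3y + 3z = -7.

distance = |a·x₀ + b·y₀ + c·z₀ - d| / √(a² + b² + c²)
  = |4·(-2) + (-3)·1 + 3·4 - (-7)| / √(4² + (-3)² + 3²)
  = |-8 - 3 + 12 + 7| / √(16 + 9 + 9)
  = |8| / √34
  = 8 / 5.831
  ≈ 1.372

1.372


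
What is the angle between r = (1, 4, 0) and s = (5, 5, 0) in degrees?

r·s = 1·5 + 4·5 + 0·0 = 5 + 20 + 0 = 25
|r| = √(1² + 4² + 0²) = √17 ≈ 4.123
|s| = √(5² + 5² + 0²) = √50 ≈ 7.071
cos θ = (r·s)/(|r||s|) = 25/(4.123·7.071) ≈ 0.8575
θ = arccos(0.8575) ≈ 30.96°

30.96°


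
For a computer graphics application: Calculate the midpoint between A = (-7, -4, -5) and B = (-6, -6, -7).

M = ((x₁+x₂)/2, (y₁+y₂)/2, (z₁+z₂)/2)
  = ((-7 - 6)/2, (-4 - 6)/2, (-5 - 7)/2)
  = (-13/2, -10/2, -12/2)
  = (-6.5, -5, -6)

(-6.5, -5, -6)


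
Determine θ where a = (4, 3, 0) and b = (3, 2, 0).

a·b = 4·3 + 3·2 + 0·0 = 12 + 6 + 0 = 18
|a| = √(4² + 3² + 0²) = √25 ≈ 5
|b| = √(3² + 2² + 0²) = √13 ≈ 3.606
cos θ = (a·b)/(|a||b|) = 18/(5·3.606) ≈ 0.9985
θ = arccos(0.9985) ≈ 3.18°

3.18°


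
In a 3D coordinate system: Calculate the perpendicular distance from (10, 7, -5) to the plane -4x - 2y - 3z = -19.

distance = |a·x₀ + b·y₀ + c·z₀ - d| / √(a² + b² + c²)
  = |(-4)·10 + (-2)·7 + (-3)·(-5) - (-19)| / √((-4)² + (-2)² + (-3)²)
  = |-40 - 14 + 15 + 19| / √(16 + 4 + 9)
  = |-20| / √29
  = 20 / 5.385
  ≈ 3.714

3.714


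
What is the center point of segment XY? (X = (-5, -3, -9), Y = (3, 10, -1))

M = ((x₁+x₂)/2, (y₁+y₂)/2, (z₁+z₂)/2)
  = ((-5 + 3)/2, (-3 + 10)/2, (-9 - 1)/2)
  = (-2/2, 7/2, -10/2)
  = (-1, 3.5, -5)

(-1, 3.5, -5)


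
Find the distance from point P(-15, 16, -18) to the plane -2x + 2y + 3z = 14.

distance = |a·x₀ + b·y₀ + c·z₀ - d| / √(a² + b² + c²)
  = |(-2)·(-15) + 2·16 + 3·(-18) - 14| / √((-2)² + 2² + 3²)
  = |30 + 32 - 54 - 14| / √(4 + 4 + 9)
  = |-6| / √17
  = 6 / 4.123
  ≈ 1.455

1.455


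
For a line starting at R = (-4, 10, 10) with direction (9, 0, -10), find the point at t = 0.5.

P(t) = R + t·d
  = (-4 + 9·0.5, 10 + 0·0.5, 10 + (-10)·0.5)
  = (-4 + 4.5, 10 + 0, 10 - 5)
  = (0.5, 10, 5)

(0.5, 10, 5)


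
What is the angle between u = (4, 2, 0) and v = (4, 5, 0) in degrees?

u·v = 4·4 + 2·5 + 0·0 = 16 + 10 + 0 = 26
|u| = √(4² + 2² + 0²) = √20 ≈ 4.472
|v| = √(4² + 5² + 0²) = √41 ≈ 6.403
cos θ = (u·v)/(|u||v|) = 26/(4.472·6.403) ≈ 0.908
θ = arccos(0.908) ≈ 24.78°

24.78°


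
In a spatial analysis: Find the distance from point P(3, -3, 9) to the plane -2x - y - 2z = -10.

distance = |a·x₀ + b·y₀ + c·z₀ - d| / √(a² + b² + c²)
  = |(-2)·3 + (-1)·(-3) + (-2)·9 - (-10)| / √((-2)² + (-1)² + (-2)²)
  = |-6 + 3 - 18 + 10| / √(4 + 1 + 4)
  = |-11| / √9
  = 11 / 3
  ≈ 3.667

3.667


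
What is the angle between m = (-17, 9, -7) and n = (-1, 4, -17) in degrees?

m·n = (-17)·(-1) + 9·4 + (-7)·(-17) = 17 + 36 + 119 = 172
|m| = √((-17)² + 9² + (-7)²) = √419 ≈ 20.47
|n| = √((-1)² + 4² + (-17)²) = √306 ≈ 17.49
cos θ = (m·n)/(|m||n|) = 172/(20.47·17.49) ≈ 0.4804
θ = arccos(0.4804) ≈ 61.29°

61.29°


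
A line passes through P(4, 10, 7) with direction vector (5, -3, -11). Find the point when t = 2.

P(t) = P + t·d
  = (4 + 5·2, 10 + (-3)·2, 7 + (-11)·2)
  = (4 + 10, 10 - 6, 7 - 22)
  = (14, 4, -15)

(14, 4, -15)


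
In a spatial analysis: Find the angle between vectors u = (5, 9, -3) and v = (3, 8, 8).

u·v = 5·3 + 9·8 + (-3)·8 = 15 + 72 - 24 = 63
|u| = √(5² + 9² + (-3)²) = √115 ≈ 10.72
|v| = √(3² + 8² + 8²) = √137 ≈ 11.7
cos θ = (u·v)/(|u||v|) = 63/(10.72·11.7) ≈ 0.5019
θ = arccos(0.5019) ≈ 59.87°

59.87°


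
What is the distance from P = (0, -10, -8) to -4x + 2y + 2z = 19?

distance = |a·x₀ + b·y₀ + c·z₀ - d| / √(a² + b² + c²)
  = |(-4)·0 + 2·(-10) + 2·(-8) - 19| / √((-4)² + 2² + 2²)
  = |0 - 20 - 16 - 19| / √(16 + 4 + 4)
  = |-55| / √24
  = 55 / 4.899
  ≈ 11.23

11.23


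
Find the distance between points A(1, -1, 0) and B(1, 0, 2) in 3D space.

d = √[(x₂-x₁)² + (y₂-y₁)² + (z₂-z₁)²]
  = √[0² + 1² + 2²]
  = √[0 + 1 + 4]
  = √5
  ≈ 2.236

2.236


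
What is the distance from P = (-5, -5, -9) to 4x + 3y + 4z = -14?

distance = |a·x₀ + b·y₀ + c·z₀ - d| / √(a² + b² + c²)
  = |4·(-5) + 3·(-5) + 4·(-9) - (-14)| / √(4² + 3² + 4²)
  = |-20 - 15 - 36 + 14| / √(16 + 9 + 16)
  = |-57| / √41
  = 57 / 6.403
  ≈ 8.902

8.902


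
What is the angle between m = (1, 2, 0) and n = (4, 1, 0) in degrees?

m·n = 1·4 + 2·1 + 0·0 = 4 + 2 + 0 = 6
|m| = √(1² + 2² + 0²) = √5 ≈ 2.236
|n| = √(4² + 1² + 0²) = √17 ≈ 4.123
cos θ = (m·n)/(|m||n|) = 6/(2.236·4.123) ≈ 0.6508
θ = arccos(0.6508) ≈ 49.4°

49.4°


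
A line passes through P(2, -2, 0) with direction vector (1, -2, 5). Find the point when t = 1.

P(t) = P + t·d
  = (2 + 1·1, -2 + (-2)·1, 0 + 5·1)
  = (2 + 1, -2 - 2, 0 + 5)
  = (3, -4, 5)

(3, -4, 5)


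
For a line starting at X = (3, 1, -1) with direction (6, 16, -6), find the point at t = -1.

P(t) = X + t·d
  = (3 + 6·(-1), 1 + 16·(-1), -1 + (-6)·(-1))
  = (3 - 6, 1 - 16, -1 + 6)
  = (-3, -15, 5)

(-3, -15, 5)


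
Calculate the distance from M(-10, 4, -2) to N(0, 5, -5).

d = √[(x₂-x₁)² + (y₂-y₁)² + (z₂-z₁)²]
  = √[10² + 1² + (-3)²]
  = √[100 + 1 + 9]
  = √110
  ≈ 10.49

10.49


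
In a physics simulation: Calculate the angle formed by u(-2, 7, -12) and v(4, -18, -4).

u·v = (-2)·4 + 7·(-18) + (-12)·(-4) = -8 - 126 + 48 = -86
|u| = √((-2)² + 7² + (-12)²) = √197 ≈ 14.04
|v| = √(4² + (-18)² + (-4)²) = √356 ≈ 18.87
cos θ = (u·v)/(|u||v|) = -86/(14.04·18.87) ≈ -0.3247
θ = arccos(-0.3247) ≈ 109°

109°


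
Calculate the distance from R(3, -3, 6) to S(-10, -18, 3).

d = √[(x₂-x₁)² + (y₂-y₁)² + (z₂-z₁)²]
  = √[(-13)² + (-15)² + (-3)²]
  = √[169 + 225 + 9]
  = √403
  ≈ 20.07

20.07


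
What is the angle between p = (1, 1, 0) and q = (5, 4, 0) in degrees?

p·q = 1·5 + 1·4 + 0·0 = 5 + 4 + 0 = 9
|p| = √(1² + 1² + 0²) = √2 ≈ 1.414
|q| = √(5² + 4² + 0²) = √41 ≈ 6.403
cos θ = (p·q)/(|p||q|) = 9/(1.414·6.403) ≈ 0.9939
θ = arccos(0.9939) ≈ 6.34°

6.34°


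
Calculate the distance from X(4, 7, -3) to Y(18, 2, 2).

d = √[(x₂-x₁)² + (y₂-y₁)² + (z₂-z₁)²]
  = √[14² + (-5)² + 5²]
  = √[196 + 25 + 25]
  = √246
  ≈ 15.68

15.68


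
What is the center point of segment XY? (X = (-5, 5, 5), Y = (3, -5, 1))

M = ((x₁+x₂)/2, (y₁+y₂)/2, (z₁+z₂)/2)
  = ((-5 + 3)/2, (5 - 5)/2, (5 + 1)/2)
  = (-2/2, 0/2, 6/2)
  = (-1, 0, 3)

(-1, 0, 3)


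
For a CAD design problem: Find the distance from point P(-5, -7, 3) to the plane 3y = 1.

distance = |a·x₀ + b·y₀ + c·z₀ - d| / √(a² + b² + c²)
  = |0·(-5) + 3·(-7) + 0·3 - 1| / √(0² + 3² + 0²)
  = |0 - 21 + 0 - 1| / √(0 + 9 + 0)
  = |-22| / √9
  = 22 / 3
  ≈ 7.333

7.333


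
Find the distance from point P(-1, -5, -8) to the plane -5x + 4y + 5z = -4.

distance = |a·x₀ + b·y₀ + c·z₀ - d| / √(a² + b² + c²)
  = |(-5)·(-1) + 4·(-5) + 5·(-8) - (-4)| / √((-5)² + 4² + 5²)
  = |5 - 20 - 40 + 4| / √(25 + 16 + 25)
  = |-51| / √66
  = 51 / 8.124
  ≈ 6.278

6.278


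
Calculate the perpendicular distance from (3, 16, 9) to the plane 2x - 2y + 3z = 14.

distance = |a·x₀ + b·y₀ + c·z₀ - d| / √(a² + b² + c²)
  = |2·3 + (-2)·16 + 3·9 - 14| / √(2² + (-2)² + 3²)
  = |6 - 32 + 27 - 14| / √(4 + 4 + 9)
  = |-13| / √17
  = 13 / 4.123
  ≈ 3.153

3.153


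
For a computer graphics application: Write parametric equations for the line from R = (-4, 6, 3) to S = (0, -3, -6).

Direction vector d = S - R = (0 + 4, -3 - 6, -6 - 3) = (4, -9, -9)
Parametric form r = R + t·d:
x = -4 + 4t, y = 6 - 9t, z = 3 - 9t

x = -4 + 4t, y = 6 - 9t, z = 3 - 9t


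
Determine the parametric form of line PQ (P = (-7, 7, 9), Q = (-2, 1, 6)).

Direction vector d = Q - P = (-2 + 7, 1 - 7, 6 - 9) = (5, -6, -3)
Parametric form r = P + t·d:
x = -7 + 5t, y = 7 - 6t, z = 9 - 3t

x = -7 + 5t, y = 7 - 6t, z = 9 - 3t


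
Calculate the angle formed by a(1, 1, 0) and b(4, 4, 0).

a·b = 1·4 + 1·4 + 0·0 = 4 + 4 + 0 = 8
|a| = √(1² + 1² + 0²) = √2 ≈ 1.414
|b| = √(4² + 4² + 0²) = √32 ≈ 5.657
cos θ = (a·b)/(|a||b|) = 8/(1.414·5.657) ≈ 1
θ = arccos(1) ≈ 0°

0°


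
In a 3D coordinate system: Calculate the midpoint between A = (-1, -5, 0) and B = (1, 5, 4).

M = ((x₁+x₂)/2, (y₁+y₂)/2, (z₁+z₂)/2)
  = ((-1 + 1)/2, (-5 + 5)/2, (0 + 4)/2)
  = (0/2, 0/2, 4/2)
  = (0, 0, 2)

(0, 0, 2)


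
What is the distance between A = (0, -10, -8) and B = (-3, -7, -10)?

d = √[(x₂-x₁)² + (y₂-y₁)² + (z₂-z₁)²]
  = √[(-3)² + 3² + (-2)²]
  = √[9 + 9 + 4]
  = √22
  ≈ 4.69

4.69


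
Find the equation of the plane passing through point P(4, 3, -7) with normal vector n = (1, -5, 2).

The plane through P with normal n = (a, b, c) satisfies n·(r - P) = 0,
i.e. ax + by + cz = a·x₀ + b·y₀ + c·z₀.
d = 1·4 + (-5)·3 + 2·(-7)
  = 4 - 15 - 14
  = -25
Equation: x - 5y + 2z = -25

x - 5y + 2z = -25


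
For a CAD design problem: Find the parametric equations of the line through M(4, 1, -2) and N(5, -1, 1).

Direction vector d = N - M = (5 - 4, -1 - 1, 1 + 2) = (1, -2, 3)
Parametric form r = M + t·d:
x = 4 + t, y = 1 - 2t, z = -2 + 3t

x = 4 + t, y = 1 - 2t, z = -2 + 3t


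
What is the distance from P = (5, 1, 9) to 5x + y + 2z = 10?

distance = |a·x₀ + b·y₀ + c·z₀ - d| / √(a² + b² + c²)
  = |5·5 + 1·1 + 2·9 - 10| / √(5² + 1² + 2²)
  = |25 + 1 + 18 - 10| / √(25 + 1 + 4)
  = |34| / √30
  = 34 / 5.477
  ≈ 6.208

6.208


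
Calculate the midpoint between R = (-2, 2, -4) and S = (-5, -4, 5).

M = ((x₁+x₂)/2, (y₁+y₂)/2, (z₁+z₂)/2)
  = ((-2 - 5)/2, (2 - 4)/2, (-4 + 5)/2)
  = (-7/2, -2/2, 1/2)
  = (-3.5, -1, 0.5)

(-3.5, -1, 0.5)


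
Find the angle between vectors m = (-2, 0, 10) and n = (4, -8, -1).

m·n = (-2)·4 + 0·(-8) + 10·(-1) = -8 + 0 - 10 = -18
|m| = √((-2)² + 0² + 10²) = √104 ≈ 10.2
|n| = √(4² + (-8)² + (-1)²) = √81 ≈ 9
cos θ = (m·n)/(|m||n|) = -18/(10.2·9) ≈ -0.1961
θ = arccos(-0.1961) ≈ 101.3°

101.3°


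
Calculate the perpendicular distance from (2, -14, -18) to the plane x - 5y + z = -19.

distance = |a·x₀ + b·y₀ + c·z₀ - d| / √(a² + b² + c²)
  = |1·2 + (-5)·(-14) + 1·(-18) - (-19)| / √(1² + (-5)² + 1²)
  = |2 + 70 - 18 + 19| / √(1 + 25 + 1)
  = |73| / √27
  = 73 / 5.196
  ≈ 14.05

14.05


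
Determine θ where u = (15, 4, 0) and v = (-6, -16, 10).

u·v = 15·(-6) + 4·(-16) + 0·10 = -90 - 64 + 0 = -154
|u| = √(15² + 4² + 0²) = √241 ≈ 15.52
|v| = √((-6)² + (-16)² + 10²) = √392 ≈ 19.8
cos θ = (u·v)/(|u||v|) = -154/(15.52·19.8) ≈ -0.501
θ = arccos(-0.501) ≈ 120.1°

120.1°


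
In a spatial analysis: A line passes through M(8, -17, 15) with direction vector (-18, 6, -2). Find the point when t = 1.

P(t) = M + t·d
  = (8 + (-18)·1, -17 + 6·1, 15 + (-2)·1)
  = (8 - 18, -17 + 6, 15 - 2)
  = (-10, -11, 13)

(-10, -11, 13)
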